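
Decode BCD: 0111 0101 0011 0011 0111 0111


Each 4-bit group → digit:
  0111 → 7
  0101 → 5
  0011 → 3
  0011 → 3
  0111 → 7
  0111 → 7
= 753377


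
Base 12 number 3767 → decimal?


Positional values (base 12):
  7 × 12^0 = 7 × 1 = 7
  6 × 12^1 = 6 × 12 = 72
  7 × 12^2 = 7 × 144 = 1008
  3 × 12^3 = 3 × 1728 = 5184
Sum = 7 + 72 + 1008 + 5184
= 6271


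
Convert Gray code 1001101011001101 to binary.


Gray code: 1001101011001101
MSB stays the same: 1
Each subsequent bit = prev_binary XOR current_gray:
  B[1] = 1 XOR 0 = 1
  B[2] = 1 XOR 0 = 1
  B[3] = 1 XOR 1 = 0
  B[4] = 0 XOR 1 = 1
  B[5] = 1 XOR 0 = 1
  B[6] = 1 XOR 1 = 0
  B[7] = 0 XOR 0 = 0
  B[8] = 0 XOR 1 = 1
  B[9] = 1 XOR 1 = 0
  B[10] = 0 XOR 0 = 0
  B[11] = 0 XOR 0 = 0
  B[12] = 0 XOR 1 = 1
  B[13] = 1 XOR 1 = 0
  B[14] = 0 XOR 0 = 0
  B[15] = 0 XOR 1 = 1
= 1110110010001001 (60553 decimal)


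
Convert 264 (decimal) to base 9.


Divide by 9 repeatedly:
264 ÷ 9 = 29 remainder 3
29 ÷ 9 = 3 remainder 2
3 ÷ 9 = 0 remainder 3
Reading remainders bottom-up:
= 323


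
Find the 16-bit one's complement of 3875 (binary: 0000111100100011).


Original: 0000111100100011
Invert all bits:
  bit 0: 0 → 1
  bit 1: 0 → 1
  bit 2: 0 → 1
  bit 3: 0 → 1
  bit 4: 1 → 0
  bit 5: 1 → 0
  bit 6: 1 → 0
  bit 7: 1 → 0
  bit 8: 0 → 1
  bit 9: 0 → 1
  bit 10: 1 → 0
  bit 11: 0 → 1
  bit 12: 0 → 1
  bit 13: 0 → 1
  bit 14: 1 → 0
  bit 15: 1 → 0
= 1111000011011100


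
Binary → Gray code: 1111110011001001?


Binary: 1111110011001001
Gray code: G = B XOR (B >> 1)
B >> 1 = 0111111001100100
1111110011001001 XOR 0111111001100100:
  1 XOR 0 = 1
  1 XOR 1 = 0
  1 XOR 1 = 0
  1 XOR 1 = 0
  1 XOR 1 = 0
  1 XOR 1 = 0
  0 XOR 1 = 1
  0 XOR 0 = 0
  1 XOR 0 = 1
  1 XOR 1 = 0
  0 XOR 1 = 1
  0 XOR 0 = 0
  1 XOR 0 = 1
  0 XOR 1 = 1
  0 XOR 0 = 0
  1 XOR 0 = 1
= 1000001010101101


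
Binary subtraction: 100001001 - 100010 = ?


Align and subtract column by column (LSB to MSB, borrowing when needed):
  100001001
- 000100010
  ---------
  col 0: (1 - 0 borrow-in) - 0 → 1 - 0 = 1, borrow out 0
  col 1: (0 - 0 borrow-in) - 1 → borrow from next column: (0+2) - 1 = 1, borrow out 1
  col 2: (0 - 1 borrow-in) - 0 → borrow from next column: (-1+2) - 0 = 1, borrow out 1
  col 3: (1 - 1 borrow-in) - 0 → 0 - 0 = 0, borrow out 0
  col 4: (0 - 0 borrow-in) - 0 → 0 - 0 = 0, borrow out 0
  col 5: (0 - 0 borrow-in) - 1 → borrow from next column: (0+2) - 1 = 1, borrow out 1
  col 6: (0 - 1 borrow-in) - 0 → borrow from next column: (-1+2) - 0 = 1, borrow out 1
  col 7: (0 - 1 borrow-in) - 0 → borrow from next column: (-1+2) - 0 = 1, borrow out 1
  col 8: (1 - 1 borrow-in) - 0 → 0 - 0 = 0, borrow out 0
Reading bits MSB→LSB: 011100111
Strip leading zeros: 11100111
= 11100111


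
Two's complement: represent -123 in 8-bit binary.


Original: 01111011
Step 1 - Invert all bits: 10000100
Step 2 - Add 1: 10000100 + 1
= 10000101 (represents -123)


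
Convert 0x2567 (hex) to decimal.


Positional values:
Position 0: 7 × 16^0 = 7 × 1 = 7
Position 1: 6 × 16^1 = 6 × 16 = 96
Position 2: 5 × 16^2 = 5 × 256 = 1280
Position 3: 2 × 16^3 = 2 × 4096 = 8192
Sum = 7 + 96 + 1280 + 8192
= 9575


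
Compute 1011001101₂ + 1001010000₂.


Align and add column by column (LSB to MSB, carry propagating):
  01011001101
+ 01001010000
  -----------
  col 0: 1 + 0 + 0 (carry in) = 1 → bit 1, carry out 0
  col 1: 0 + 0 + 0 (carry in) = 0 → bit 0, carry out 0
  col 2: 1 + 0 + 0 (carry in) = 1 → bit 1, carry out 0
  col 3: 1 + 0 + 0 (carry in) = 1 → bit 1, carry out 0
  col 4: 0 + 1 + 0 (carry in) = 1 → bit 1, carry out 0
  col 5: 0 + 0 + 0 (carry in) = 0 → bit 0, carry out 0
  col 6: 1 + 1 + 0 (carry in) = 2 → bit 0, carry out 1
  col 7: 1 + 0 + 1 (carry in) = 2 → bit 0, carry out 1
  col 8: 0 + 0 + 1 (carry in) = 1 → bit 1, carry out 0
  col 9: 1 + 1 + 0 (carry in) = 2 → bit 0, carry out 1
  col 10: 0 + 0 + 1 (carry in) = 1 → bit 1, carry out 0
Reading bits MSB→LSB: 10100011101
Strip leading zeros: 10100011101
= 10100011101


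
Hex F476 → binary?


Each hex digit → 4 binary bits:
  F = 1111
  4 = 0100
  7 = 0111
  6 = 0110
Concatenate: 1111 0100 0111 0110
= 1111010001110110


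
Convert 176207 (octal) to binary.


Each octal digit → 3 binary bits:
  1 = 001
  7 = 111
  6 = 110
  2 = 010
  0 = 000
  7 = 111
Concatenate: 001 111 110 010 000 111
= 001111110010000111


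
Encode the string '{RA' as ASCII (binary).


String: '{RA'  (3 characters)
Per-character ASCII lookup:
  '{': special character: '{' = 123 → 1111011
  'R': uppercase starts at 65: 'R' = 65 + 17 = 82 → 1010010
  'A': uppercase starts at 65: 'A' = 65 + 0 = 65 → 1000001
= 1111011 1010010 1000001


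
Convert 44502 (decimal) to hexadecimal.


Divide by 16 repeatedly:
44502 ÷ 16 = 2781 remainder 6 (6)
2781 ÷ 16 = 173 remainder 13 (D)
173 ÷ 16 = 10 remainder 13 (D)
10 ÷ 16 = 0 remainder 10 (A)
Reading remainders bottom-up:
= 0xADD6


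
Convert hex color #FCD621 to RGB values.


Hex: #FCD621
R = FC₁₆ = 252
G = D6₁₆ = 214
B = 21₁₆ = 33
= RGB(252, 214, 33)


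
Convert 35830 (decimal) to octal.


Divide by 8 repeatedly:
35830 ÷ 8 = 4478 remainder 6
4478 ÷ 8 = 559 remainder 6
559 ÷ 8 = 69 remainder 7
69 ÷ 8 = 8 remainder 5
8 ÷ 8 = 1 remainder 0
1 ÷ 8 = 0 remainder 1
Reading remainders bottom-up:
= 0o105766


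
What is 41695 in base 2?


Divide by 2 repeatedly:
41695 ÷ 2 = 20847 remainder 1
20847 ÷ 2 = 10423 remainder 1
10423 ÷ 2 = 5211 remainder 1
5211 ÷ 2 = 2605 remainder 1
2605 ÷ 2 = 1302 remainder 1
1302 ÷ 2 = 651 remainder 0
651 ÷ 2 = 325 remainder 1
325 ÷ 2 = 162 remainder 1
162 ÷ 2 = 81 remainder 0
81 ÷ 2 = 40 remainder 1
40 ÷ 2 = 20 remainder 0
20 ÷ 2 = 10 remainder 0
10 ÷ 2 = 5 remainder 0
5 ÷ 2 = 2 remainder 1
2 ÷ 2 = 1 remainder 0
1 ÷ 2 = 0 remainder 1
Reading remainders bottom-up:
= 1010001011011111


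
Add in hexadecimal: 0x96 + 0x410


Align and add column by column (LSB to MSB, each column mod 16 with carry):
  0096
+ 0410
  ----
  col 0: 6(6) + 0(0) + 0 (carry in) = 6 → 6(6), carry out 0
  col 1: 9(9) + 1(1) + 0 (carry in) = 10 → A(10), carry out 0
  col 2: 0(0) + 4(4) + 0 (carry in) = 4 → 4(4), carry out 0
  col 3: 0(0) + 0(0) + 0 (carry in) = 0 → 0(0), carry out 0
Reading digits MSB→LSB: 04A6
Strip leading zeros: 4A6
= 0x4A6


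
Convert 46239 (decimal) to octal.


Divide by 8 repeatedly:
46239 ÷ 8 = 5779 remainder 7
5779 ÷ 8 = 722 remainder 3
722 ÷ 8 = 90 remainder 2
90 ÷ 8 = 11 remainder 2
11 ÷ 8 = 1 remainder 3
1 ÷ 8 = 0 remainder 1
Reading remainders bottom-up:
= 0o132237


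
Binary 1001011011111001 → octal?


Group into 3-bit groups: 001001011011111001
  001 = 1
  001 = 1
  011 = 3
  011 = 3
  111 = 7
  001 = 1
= 0o113371


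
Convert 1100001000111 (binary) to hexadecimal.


Group into 4-bit nibbles: 0001100001000111
  0001 = 1
  1000 = 8
  0100 = 4
  0111 = 7
= 0x1847


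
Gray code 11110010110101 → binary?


Gray code: 11110010110101
MSB stays the same: 1
Each subsequent bit = prev_binary XOR current_gray:
  B[1] = 1 XOR 1 = 0
  B[2] = 0 XOR 1 = 1
  B[3] = 1 XOR 1 = 0
  B[4] = 0 XOR 0 = 0
  B[5] = 0 XOR 0 = 0
  B[6] = 0 XOR 1 = 1
  B[7] = 1 XOR 0 = 1
  B[8] = 1 XOR 1 = 0
  B[9] = 0 XOR 1 = 1
  B[10] = 1 XOR 0 = 1
  B[11] = 1 XOR 1 = 0
  B[12] = 0 XOR 0 = 0
  B[13] = 0 XOR 1 = 1
= 10100011011001 (10457 decimal)


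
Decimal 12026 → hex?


Divide by 16 repeatedly:
12026 ÷ 16 = 751 remainder 10 (A)
751 ÷ 16 = 46 remainder 15 (F)
46 ÷ 16 = 2 remainder 14 (E)
2 ÷ 16 = 0 remainder 2 (2)
Reading remainders bottom-up:
= 0x2EFA


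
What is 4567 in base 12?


Divide by 12 repeatedly:
4567 ÷ 12 = 380 remainder 7
380 ÷ 12 = 31 remainder 8
31 ÷ 12 = 2 remainder 7
2 ÷ 12 = 0 remainder 2
Reading remainders bottom-up:
= 2787


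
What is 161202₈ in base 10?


Positional values:
Position 0: 2 × 8^0 = 2
Position 1: 0 × 8^1 = 0
Position 2: 2 × 8^2 = 128
Position 3: 1 × 8^3 = 512
Position 4: 6 × 8^4 = 24576
Position 5: 1 × 8^5 = 32768
Sum = 2 + 0 + 128 + 512 + 24576 + 32768
= 57986


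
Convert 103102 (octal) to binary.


Each octal digit → 3 binary bits:
  1 = 001
  0 = 000
  3 = 011
  1 = 001
  0 = 000
  2 = 010
Concatenate: 001 000 011 001 000 010
= 001000011001000010


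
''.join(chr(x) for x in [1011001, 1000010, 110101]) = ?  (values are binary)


Codes (binary): 1011001 1000010 110101
Per-code ASCII lookup:
  1011001 = 89  (range 65-90: uppercase, 89 - 65 = 24) → 'Y'
  1000010 = 66  (range 65-90: uppercase, 66 - 65 = 1) → 'B'
  110101 = 53  (range 48-57: digits, 53 - 48 = 5) → '5'
= 'YB5'


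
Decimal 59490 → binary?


Divide by 2 repeatedly:
59490 ÷ 2 = 29745 remainder 0
29745 ÷ 2 = 14872 remainder 1
14872 ÷ 2 = 7436 remainder 0
7436 ÷ 2 = 3718 remainder 0
3718 ÷ 2 = 1859 remainder 0
1859 ÷ 2 = 929 remainder 1
929 ÷ 2 = 464 remainder 1
464 ÷ 2 = 232 remainder 0
232 ÷ 2 = 116 remainder 0
116 ÷ 2 = 58 remainder 0
58 ÷ 2 = 29 remainder 0
29 ÷ 2 = 14 remainder 1
14 ÷ 2 = 7 remainder 0
7 ÷ 2 = 3 remainder 1
3 ÷ 2 = 1 remainder 1
1 ÷ 2 = 0 remainder 1
Reading remainders bottom-up:
= 1110100001100010


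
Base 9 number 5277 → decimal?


Positional values (base 9):
  7 × 9^0 = 7 × 1 = 7
  7 × 9^1 = 7 × 9 = 63
  2 × 9^2 = 2 × 81 = 162
  5 × 9^3 = 5 × 729 = 3645
Sum = 7 + 63 + 162 + 3645
= 3877


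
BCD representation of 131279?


Each digit → 4-bit binary:
  1 → 0001
  3 → 0011
  1 → 0001
  2 → 0010
  7 → 0111
  9 → 1001
= 0001 0011 0001 0010 0111 1001


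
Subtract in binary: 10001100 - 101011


Align and subtract column by column (LSB to MSB, borrowing when needed):
  10001100
- 00101011
  --------
  col 0: (0 - 0 borrow-in) - 1 → borrow from next column: (0+2) - 1 = 1, borrow out 1
  col 1: (0 - 1 borrow-in) - 1 → borrow from next column: (-1+2) - 1 = 0, borrow out 1
  col 2: (1 - 1 borrow-in) - 0 → 0 - 0 = 0, borrow out 0
  col 3: (1 - 0 borrow-in) - 1 → 1 - 1 = 0, borrow out 0
  col 4: (0 - 0 borrow-in) - 0 → 0 - 0 = 0, borrow out 0
  col 5: (0 - 0 borrow-in) - 1 → borrow from next column: (0+2) - 1 = 1, borrow out 1
  col 6: (0 - 1 borrow-in) - 0 → borrow from next column: (-1+2) - 0 = 1, borrow out 1
  col 7: (1 - 1 borrow-in) - 0 → 0 - 0 = 0, borrow out 0
Reading bits MSB→LSB: 01100001
Strip leading zeros: 1100001
= 1100001


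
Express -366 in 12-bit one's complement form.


Original: 000101101110
Invert all bits:
  bit 0: 0 → 1
  bit 1: 0 → 1
  bit 2: 0 → 1
  bit 3: 1 → 0
  bit 4: 0 → 1
  bit 5: 1 → 0
  bit 6: 1 → 0
  bit 7: 0 → 1
  bit 8: 1 → 0
  bit 9: 1 → 0
  bit 10: 1 → 0
  bit 11: 0 → 1
= 111010010001


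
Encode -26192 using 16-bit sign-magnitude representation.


Sign bit: 1 (negative)
Magnitude: 26192 = 110011001010000
= 1110011001010000


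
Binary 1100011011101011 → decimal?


Positional values:
Bit 0: 1 × 2^0 = 1
Bit 1: 1 × 2^1 = 2
Bit 3: 1 × 2^3 = 8
Bit 5: 1 × 2^5 = 32
Bit 6: 1 × 2^6 = 64
Bit 7: 1 × 2^7 = 128
Bit 9: 1 × 2^9 = 512
Bit 10: 1 × 2^10 = 1024
Bit 14: 1 × 2^14 = 16384
Bit 15: 1 × 2^15 = 32768
Sum = 1 + 2 + 8 + 32 + 64 + 128 + 512 + 1024 + 16384 + 32768
= 50923


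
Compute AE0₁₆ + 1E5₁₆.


Align and add column by column (LSB to MSB, each column mod 16 with carry):
  0AE0
+ 01E5
  ----
  col 0: 0(0) + 5(5) + 0 (carry in) = 5 → 5(5), carry out 0
  col 1: E(14) + E(14) + 0 (carry in) = 28 → C(12), carry out 1
  col 2: A(10) + 1(1) + 1 (carry in) = 12 → C(12), carry out 0
  col 3: 0(0) + 0(0) + 0 (carry in) = 0 → 0(0), carry out 0
Reading digits MSB→LSB: 0CC5
Strip leading zeros: CC5
= 0xCC5


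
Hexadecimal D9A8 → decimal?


Positional values:
Position 0: 8 × 16^0 = 8 × 1 = 8
Position 1: A × 16^1 = 10 × 16 = 160
Position 2: 9 × 16^2 = 9 × 256 = 2304
Position 3: D × 16^3 = 13 × 4096 = 53248
Sum = 8 + 160 + 2304 + 53248
= 55720


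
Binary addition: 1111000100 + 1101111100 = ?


Align and add column by column (LSB to MSB, carry propagating):
  01111000100
+ 01101111100
  -----------
  col 0: 0 + 0 + 0 (carry in) = 0 → bit 0, carry out 0
  col 1: 0 + 0 + 0 (carry in) = 0 → bit 0, carry out 0
  col 2: 1 + 1 + 0 (carry in) = 2 → bit 0, carry out 1
  col 3: 0 + 1 + 1 (carry in) = 2 → bit 0, carry out 1
  col 4: 0 + 1 + 1 (carry in) = 2 → bit 0, carry out 1
  col 5: 0 + 1 + 1 (carry in) = 2 → bit 0, carry out 1
  col 6: 1 + 1 + 1 (carry in) = 3 → bit 1, carry out 1
  col 7: 1 + 0 + 1 (carry in) = 2 → bit 0, carry out 1
  col 8: 1 + 1 + 1 (carry in) = 3 → bit 1, carry out 1
  col 9: 1 + 1 + 1 (carry in) = 3 → bit 1, carry out 1
  col 10: 0 + 0 + 1 (carry in) = 1 → bit 1, carry out 0
Reading bits MSB→LSB: 11101000000
Strip leading zeros: 11101000000
= 11101000000


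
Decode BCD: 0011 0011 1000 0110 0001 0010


Each 4-bit group → digit:
  0011 → 3
  0011 → 3
  1000 → 8
  0110 → 6
  0001 → 1
  0010 → 2
= 338612


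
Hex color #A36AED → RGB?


Hex: #A36AED
R = A3₁₆ = 163
G = 6A₁₆ = 106
B = ED₁₆ = 237
= RGB(163, 106, 237)


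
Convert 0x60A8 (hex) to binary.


Each hex digit → 4 binary bits:
  6 = 0110
  0 = 0000
  A = 1010
  8 = 1000
Concatenate: 0110 0000 1010 1000
= 0110000010101000


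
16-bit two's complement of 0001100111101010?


Original: 0001100111101010
Step 1 - Invert all bits: 1110011000010101
Step 2 - Add 1: 1110011000010101 + 1
= 1110011000010110 (represents -6634)


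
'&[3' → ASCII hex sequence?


String: '&[3'  (3 characters)
Per-character ASCII lookup:
  '&': special character: '&' = 38 → 0x26
  '[': special character: '[' = 91 → 0x5B
  '3': digits start at 48: '3' = 48 + 3 = 51 → 0x33
= 0x26 0x5B 0x33


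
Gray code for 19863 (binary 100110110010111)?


Binary: 100110110010111
Gray code: G = B XOR (B >> 1)
B >> 1 = 010011011001011
100110110010111 XOR 010011011001011:
  1 XOR 0 = 1
  0 XOR 1 = 1
  0 XOR 0 = 0
  1 XOR 0 = 1
  1 XOR 1 = 0
  0 XOR 1 = 1
  1 XOR 0 = 1
  1 XOR 1 = 0
  0 XOR 1 = 1
  0 XOR 0 = 0
  1 XOR 0 = 1
  0 XOR 1 = 1
  1 XOR 0 = 1
  1 XOR 1 = 0
  1 XOR 1 = 0
= 110101101011100


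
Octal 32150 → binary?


Each octal digit → 3 binary bits:
  3 = 011
  2 = 010
  1 = 001
  5 = 101
  0 = 000
Concatenate: 011 010 001 101 000
= 011010001101000


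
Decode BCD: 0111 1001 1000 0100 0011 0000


Each 4-bit group → digit:
  0111 → 7
  1001 → 9
  1000 → 8
  0100 → 4
  0011 → 3
  0000 → 0
= 798430


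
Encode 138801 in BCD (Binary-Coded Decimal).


Each digit → 4-bit binary:
  1 → 0001
  3 → 0011
  8 → 1000
  8 → 1000
  0 → 0000
  1 → 0001
= 0001 0011 1000 1000 0000 0001


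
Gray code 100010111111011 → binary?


Gray code: 100010111111011
MSB stays the same: 1
Each subsequent bit = prev_binary XOR current_gray:
  B[1] = 1 XOR 0 = 1
  B[2] = 1 XOR 0 = 1
  B[3] = 1 XOR 0 = 1
  B[4] = 1 XOR 1 = 0
  B[5] = 0 XOR 0 = 0
  B[6] = 0 XOR 1 = 1
  B[7] = 1 XOR 1 = 0
  B[8] = 0 XOR 1 = 1
  B[9] = 1 XOR 1 = 0
  B[10] = 0 XOR 1 = 1
  B[11] = 1 XOR 1 = 0
  B[12] = 0 XOR 0 = 0
  B[13] = 0 XOR 1 = 1
  B[14] = 1 XOR 1 = 0
= 111100101010010 (31058 decimal)


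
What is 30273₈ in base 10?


Positional values:
Position 0: 3 × 8^0 = 3
Position 1: 7 × 8^1 = 56
Position 2: 2 × 8^2 = 128
Position 3: 0 × 8^3 = 0
Position 4: 3 × 8^4 = 12288
Sum = 3 + 56 + 128 + 0 + 12288
= 12475


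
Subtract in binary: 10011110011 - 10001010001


Align and subtract column by column (LSB to MSB, borrowing when needed):
  10011110011
- 10001010001
  -----------
  col 0: (1 - 0 borrow-in) - 1 → 1 - 1 = 0, borrow out 0
  col 1: (1 - 0 borrow-in) - 0 → 1 - 0 = 1, borrow out 0
  col 2: (0 - 0 borrow-in) - 0 → 0 - 0 = 0, borrow out 0
  col 3: (0 - 0 borrow-in) - 0 → 0 - 0 = 0, borrow out 0
  col 4: (1 - 0 borrow-in) - 1 → 1 - 1 = 0, borrow out 0
  col 5: (1 - 0 borrow-in) - 0 → 1 - 0 = 1, borrow out 0
  col 6: (1 - 0 borrow-in) - 1 → 1 - 1 = 0, borrow out 0
  col 7: (1 - 0 borrow-in) - 0 → 1 - 0 = 1, borrow out 0
  col 8: (0 - 0 borrow-in) - 0 → 0 - 0 = 0, borrow out 0
  col 9: (0 - 0 borrow-in) - 0 → 0 - 0 = 0, borrow out 0
  col 10: (1 - 0 borrow-in) - 1 → 1 - 1 = 0, borrow out 0
Reading bits MSB→LSB: 00010100010
Strip leading zeros: 10100010
= 10100010


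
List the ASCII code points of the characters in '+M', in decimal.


String: '+M'  (2 characters)
Per-character ASCII lookup:
  '+': special character: '+' = 43
  'M': uppercase starts at 65: 'M' = 65 + 12 = 77
= 43 77


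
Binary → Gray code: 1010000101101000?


Binary: 1010000101101000
Gray code: G = B XOR (B >> 1)
B >> 1 = 0101000010110100
1010000101101000 XOR 0101000010110100:
  1 XOR 0 = 1
  0 XOR 1 = 1
  1 XOR 0 = 1
  0 XOR 1 = 1
  0 XOR 0 = 0
  0 XOR 0 = 0
  0 XOR 0 = 0
  1 XOR 0 = 1
  0 XOR 1 = 1
  1 XOR 0 = 1
  1 XOR 1 = 0
  0 XOR 1 = 1
  1 XOR 0 = 1
  0 XOR 1 = 1
  0 XOR 0 = 0
  0 XOR 0 = 0
= 1111000111011100


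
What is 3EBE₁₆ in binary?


Each hex digit → 4 binary bits:
  3 = 0011
  E = 1110
  B = 1011
  E = 1110
Concatenate: 0011 1110 1011 1110
= 0011111010111110


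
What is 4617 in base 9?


Divide by 9 repeatedly:
4617 ÷ 9 = 513 remainder 0
513 ÷ 9 = 57 remainder 0
57 ÷ 9 = 6 remainder 3
6 ÷ 9 = 0 remainder 6
Reading remainders bottom-up:
= 6300


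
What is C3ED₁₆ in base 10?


Positional values:
Position 0: D × 16^0 = 13 × 1 = 13
Position 1: E × 16^1 = 14 × 16 = 224
Position 2: 3 × 16^2 = 3 × 256 = 768
Position 3: C × 16^3 = 12 × 4096 = 49152
Sum = 13 + 224 + 768 + 49152
= 50157


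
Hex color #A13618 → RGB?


Hex: #A13618
R = A1₁₆ = 161
G = 36₁₆ = 54
B = 18₁₆ = 24
= RGB(161, 54, 24)


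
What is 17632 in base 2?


Divide by 2 repeatedly:
17632 ÷ 2 = 8816 remainder 0
8816 ÷ 2 = 4408 remainder 0
4408 ÷ 2 = 2204 remainder 0
2204 ÷ 2 = 1102 remainder 0
1102 ÷ 2 = 551 remainder 0
551 ÷ 2 = 275 remainder 1
275 ÷ 2 = 137 remainder 1
137 ÷ 2 = 68 remainder 1
68 ÷ 2 = 34 remainder 0
34 ÷ 2 = 17 remainder 0
17 ÷ 2 = 8 remainder 1
8 ÷ 2 = 4 remainder 0
4 ÷ 2 = 2 remainder 0
2 ÷ 2 = 1 remainder 0
1 ÷ 2 = 0 remainder 1
Reading remainders bottom-up:
= 100010011100000


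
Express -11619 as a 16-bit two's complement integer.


Original: 0010110101100011
Step 1 - Invert all bits: 1101001010011100
Step 2 - Add 1: 1101001010011100 + 1
= 1101001010011101 (represents -11619)


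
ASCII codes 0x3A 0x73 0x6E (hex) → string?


Codes (hex): 0x3A 0x73 0x6E
Per-code ASCII lookup:
  0x3A = 58  (special character) → ':'
  0x73 = 115  (range 97-122: lowercase, 115 - 97 = 18) → 's'
  0x6E = 110  (range 97-122: lowercase, 110 - 97 = 13) → 'n'
= ':sn'


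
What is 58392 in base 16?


Divide by 16 repeatedly:
58392 ÷ 16 = 3649 remainder 8 (8)
3649 ÷ 16 = 228 remainder 1 (1)
228 ÷ 16 = 14 remainder 4 (4)
14 ÷ 16 = 0 remainder 14 (E)
Reading remainders bottom-up:
= 0xE418


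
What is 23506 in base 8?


Divide by 8 repeatedly:
23506 ÷ 8 = 2938 remainder 2
2938 ÷ 8 = 367 remainder 2
367 ÷ 8 = 45 remainder 7
45 ÷ 8 = 5 remainder 5
5 ÷ 8 = 0 remainder 5
Reading remainders bottom-up:
= 0o55722


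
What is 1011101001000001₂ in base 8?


Group into 3-bit groups: 001011101001000001
  001 = 1
  011 = 3
  101 = 5
  001 = 1
  000 = 0
  001 = 1
= 0o135101


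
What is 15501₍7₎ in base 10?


Positional values (base 7):
  1 × 7^0 = 1 × 1 = 1
  0 × 7^1 = 0 × 7 = 0
  5 × 7^2 = 5 × 49 = 245
  5 × 7^3 = 5 × 343 = 1715
  1 × 7^4 = 1 × 2401 = 2401
Sum = 1 + 0 + 245 + 1715 + 2401
= 4362


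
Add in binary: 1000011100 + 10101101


Align and add column by column (LSB to MSB, carry propagating):
  01000011100
+ 00010101101
  -----------
  col 0: 0 + 1 + 0 (carry in) = 1 → bit 1, carry out 0
  col 1: 0 + 0 + 0 (carry in) = 0 → bit 0, carry out 0
  col 2: 1 + 1 + 0 (carry in) = 2 → bit 0, carry out 1
  col 3: 1 + 1 + 1 (carry in) = 3 → bit 1, carry out 1
  col 4: 1 + 0 + 1 (carry in) = 2 → bit 0, carry out 1
  col 5: 0 + 1 + 1 (carry in) = 2 → bit 0, carry out 1
  col 6: 0 + 0 + 1 (carry in) = 1 → bit 1, carry out 0
  col 7: 0 + 1 + 0 (carry in) = 1 → bit 1, carry out 0
  col 8: 0 + 0 + 0 (carry in) = 0 → bit 0, carry out 0
  col 9: 1 + 0 + 0 (carry in) = 1 → bit 1, carry out 0
  col 10: 0 + 0 + 0 (carry in) = 0 → bit 0, carry out 0
Reading bits MSB→LSB: 01011001001
Strip leading zeros: 1011001001
= 1011001001


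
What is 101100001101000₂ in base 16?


Group into 4-bit nibbles: 0101100001101000
  0101 = 5
  1000 = 8
  0110 = 6
  1000 = 8
= 0x5868


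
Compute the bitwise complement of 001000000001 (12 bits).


Original: 001000000001
Invert all bits:
  bit 0: 0 → 1
  bit 1: 0 → 1
  bit 2: 1 → 0
  bit 3: 0 → 1
  bit 4: 0 → 1
  bit 5: 0 → 1
  bit 6: 0 → 1
  bit 7: 0 → 1
  bit 8: 0 → 1
  bit 9: 0 → 1
  bit 10: 0 → 1
  bit 11: 1 → 0
= 110111111110


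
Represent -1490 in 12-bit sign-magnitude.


Sign bit: 1 (negative)
Magnitude: 1490 = 10111010010
= 110111010010


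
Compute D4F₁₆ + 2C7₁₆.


Align and add column by column (LSB to MSB, each column mod 16 with carry):
  0D4F
+ 02C7
  ----
  col 0: F(15) + 7(7) + 0 (carry in) = 22 → 6(6), carry out 1
  col 1: 4(4) + C(12) + 1 (carry in) = 17 → 1(1), carry out 1
  col 2: D(13) + 2(2) + 1 (carry in) = 16 → 0(0), carry out 1
  col 3: 0(0) + 0(0) + 1 (carry in) = 1 → 1(1), carry out 0
Reading digits MSB→LSB: 1016
Strip leading zeros: 1016
= 0x1016


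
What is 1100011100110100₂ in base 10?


Positional values:
Bit 2: 1 × 2^2 = 4
Bit 4: 1 × 2^4 = 16
Bit 5: 1 × 2^5 = 32
Bit 8: 1 × 2^8 = 256
Bit 9: 1 × 2^9 = 512
Bit 10: 1 × 2^10 = 1024
Bit 14: 1 × 2^14 = 16384
Bit 15: 1 × 2^15 = 32768
Sum = 4 + 16 + 32 + 256 + 512 + 1024 + 16384 + 32768
= 50996


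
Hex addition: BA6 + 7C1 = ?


Align and add column by column (LSB to MSB, each column mod 16 with carry):
  0BA6
+ 07C1
  ----
  col 0: 6(6) + 1(1) + 0 (carry in) = 7 → 7(7), carry out 0
  col 1: A(10) + C(12) + 0 (carry in) = 22 → 6(6), carry out 1
  col 2: B(11) + 7(7) + 1 (carry in) = 19 → 3(3), carry out 1
  col 3: 0(0) + 0(0) + 1 (carry in) = 1 → 1(1), carry out 0
Reading digits MSB→LSB: 1367
Strip leading zeros: 1367
= 0x1367


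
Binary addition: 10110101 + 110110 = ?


Align and add column by column (LSB to MSB, carry propagating):
  010110101
+ 000110110
  ---------
  col 0: 1 + 0 + 0 (carry in) = 1 → bit 1, carry out 0
  col 1: 0 + 1 + 0 (carry in) = 1 → bit 1, carry out 0
  col 2: 1 + 1 + 0 (carry in) = 2 → bit 0, carry out 1
  col 3: 0 + 0 + 1 (carry in) = 1 → bit 1, carry out 0
  col 4: 1 + 1 + 0 (carry in) = 2 → bit 0, carry out 1
  col 5: 1 + 1 + 1 (carry in) = 3 → bit 1, carry out 1
  col 6: 0 + 0 + 1 (carry in) = 1 → bit 1, carry out 0
  col 7: 1 + 0 + 0 (carry in) = 1 → bit 1, carry out 0
  col 8: 0 + 0 + 0 (carry in) = 0 → bit 0, carry out 0
Reading bits MSB→LSB: 011101011
Strip leading zeros: 11101011
= 11101011


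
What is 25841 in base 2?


Divide by 2 repeatedly:
25841 ÷ 2 = 12920 remainder 1
12920 ÷ 2 = 6460 remainder 0
6460 ÷ 2 = 3230 remainder 0
3230 ÷ 2 = 1615 remainder 0
1615 ÷ 2 = 807 remainder 1
807 ÷ 2 = 403 remainder 1
403 ÷ 2 = 201 remainder 1
201 ÷ 2 = 100 remainder 1
100 ÷ 2 = 50 remainder 0
50 ÷ 2 = 25 remainder 0
25 ÷ 2 = 12 remainder 1
12 ÷ 2 = 6 remainder 0
6 ÷ 2 = 3 remainder 0
3 ÷ 2 = 1 remainder 1
1 ÷ 2 = 0 remainder 1
Reading remainders bottom-up:
= 110010011110001


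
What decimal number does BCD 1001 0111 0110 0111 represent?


Each 4-bit group → digit:
  1001 → 9
  0111 → 7
  0110 → 6
  0111 → 7
= 9767


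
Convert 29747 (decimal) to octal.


Divide by 8 repeatedly:
29747 ÷ 8 = 3718 remainder 3
3718 ÷ 8 = 464 remainder 6
464 ÷ 8 = 58 remainder 0
58 ÷ 8 = 7 remainder 2
7 ÷ 8 = 0 remainder 7
Reading remainders bottom-up:
= 0o72063


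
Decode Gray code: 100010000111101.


Gray code: 100010000111101
MSB stays the same: 1
Each subsequent bit = prev_binary XOR current_gray:
  B[1] = 1 XOR 0 = 1
  B[2] = 1 XOR 0 = 1
  B[3] = 1 XOR 0 = 1
  B[4] = 1 XOR 1 = 0
  B[5] = 0 XOR 0 = 0
  B[6] = 0 XOR 0 = 0
  B[7] = 0 XOR 0 = 0
  B[8] = 0 XOR 0 = 0
  B[9] = 0 XOR 1 = 1
  B[10] = 1 XOR 1 = 0
  B[11] = 0 XOR 1 = 1
  B[12] = 1 XOR 1 = 0
  B[13] = 0 XOR 0 = 0
  B[14] = 0 XOR 1 = 1
= 111100000101001 (30761 decimal)


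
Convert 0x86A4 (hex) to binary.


Each hex digit → 4 binary bits:
  8 = 1000
  6 = 0110
  A = 1010
  4 = 0100
Concatenate: 1000 0110 1010 0100
= 1000011010100100


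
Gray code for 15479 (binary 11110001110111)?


Binary: 11110001110111
Gray code: G = B XOR (B >> 1)
B >> 1 = 01111000111011
11110001110111 XOR 01111000111011:
  1 XOR 0 = 1
  1 XOR 1 = 0
  1 XOR 1 = 0
  1 XOR 1 = 0
  0 XOR 1 = 1
  0 XOR 0 = 0
  0 XOR 0 = 0
  1 XOR 0 = 1
  1 XOR 1 = 0
  1 XOR 1 = 0
  0 XOR 1 = 1
  1 XOR 0 = 1
  1 XOR 1 = 0
  1 XOR 1 = 0
= 10001001001100


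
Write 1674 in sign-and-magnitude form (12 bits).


Sign bit: 0 (positive)
Magnitude: 1674 = 11010001010
= 011010001010


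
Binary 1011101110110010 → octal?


Group into 3-bit groups: 001011101110110010
  001 = 1
  011 = 3
  101 = 5
  110 = 6
  110 = 6
  010 = 2
= 0o135662


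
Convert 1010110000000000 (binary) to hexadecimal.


Group into 4-bit nibbles: 1010110000000000
  1010 = A
  1100 = C
  0000 = 0
  0000 = 0
= 0xAC00


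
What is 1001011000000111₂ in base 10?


Positional values:
Bit 0: 1 × 2^0 = 1
Bit 1: 1 × 2^1 = 2
Bit 2: 1 × 2^2 = 4
Bit 9: 1 × 2^9 = 512
Bit 10: 1 × 2^10 = 1024
Bit 12: 1 × 2^12 = 4096
Bit 15: 1 × 2^15 = 32768
Sum = 1 + 2 + 4 + 512 + 1024 + 4096 + 32768
= 38407


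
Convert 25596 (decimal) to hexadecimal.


Divide by 16 repeatedly:
25596 ÷ 16 = 1599 remainder 12 (C)
1599 ÷ 16 = 99 remainder 15 (F)
99 ÷ 16 = 6 remainder 3 (3)
6 ÷ 16 = 0 remainder 6 (6)
Reading remainders bottom-up:
= 0x63FC


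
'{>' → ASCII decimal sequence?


String: '{>'  (2 characters)
Per-character ASCII lookup:
  '{': special character: '{' = 123
  '>': special character: '>' = 62
= 123 62


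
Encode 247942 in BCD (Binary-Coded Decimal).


Each digit → 4-bit binary:
  2 → 0010
  4 → 0100
  7 → 0111
  9 → 1001
  4 → 0100
  2 → 0010
= 0010 0100 0111 1001 0100 0010


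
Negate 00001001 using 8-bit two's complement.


Original: 00001001
Step 1 - Invert all bits: 11110110
Step 2 - Add 1: 11110110 + 1
= 11110111 (represents -9)


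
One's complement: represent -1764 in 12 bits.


Original: 011011100100
Invert all bits:
  bit 0: 0 → 1
  bit 1: 1 → 0
  bit 2: 1 → 0
  bit 3: 0 → 1
  bit 4: 1 → 0
  bit 5: 1 → 0
  bit 6: 1 → 0
  bit 7: 0 → 1
  bit 8: 0 → 1
  bit 9: 1 → 0
  bit 10: 0 → 1
  bit 11: 0 → 1
= 100100011011


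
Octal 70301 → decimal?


Positional values:
Position 0: 1 × 8^0 = 1
Position 1: 0 × 8^1 = 0
Position 2: 3 × 8^2 = 192
Position 3: 0 × 8^3 = 0
Position 4: 7 × 8^4 = 28672
Sum = 1 + 0 + 192 + 0 + 28672
= 28865


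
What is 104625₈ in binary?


Each octal digit → 3 binary bits:
  1 = 001
  0 = 000
  4 = 100
  6 = 110
  2 = 010
  5 = 101
Concatenate: 001 000 100 110 010 101
= 001000100110010101


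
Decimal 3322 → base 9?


Divide by 9 repeatedly:
3322 ÷ 9 = 369 remainder 1
369 ÷ 9 = 41 remainder 0
41 ÷ 9 = 4 remainder 5
4 ÷ 9 = 0 remainder 4
Reading remainders bottom-up:
= 4501


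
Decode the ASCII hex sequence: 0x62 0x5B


Codes (hex): 0x62 0x5B
Per-code ASCII lookup:
  0x62 = 98  (range 97-122: lowercase, 98 - 97 = 1) → 'b'
  0x5B = 91  (special character) → '['
= 'b['


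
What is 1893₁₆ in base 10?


Positional values:
Position 0: 3 × 16^0 = 3 × 1 = 3
Position 1: 9 × 16^1 = 9 × 16 = 144
Position 2: 8 × 16^2 = 8 × 256 = 2048
Position 3: 1 × 16^3 = 1 × 4096 = 4096
Sum = 3 + 144 + 2048 + 4096
= 6291


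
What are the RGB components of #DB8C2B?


Hex: #DB8C2B
R = DB₁₆ = 219
G = 8C₁₆ = 140
B = 2B₁₆ = 43
= RGB(219, 140, 43)


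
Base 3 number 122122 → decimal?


Positional values (base 3):
  2 × 3^0 = 2 × 1 = 2
  2 × 3^1 = 2 × 3 = 6
  1 × 3^2 = 1 × 9 = 9
  2 × 3^3 = 2 × 27 = 54
  2 × 3^4 = 2 × 81 = 162
  1 × 3^5 = 1 × 243 = 243
Sum = 2 + 6 + 9 + 54 + 162 + 243
= 476


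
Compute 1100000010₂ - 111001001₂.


Align and subtract column by column (LSB to MSB, borrowing when needed):
  1100000010
- 0111001001
  ----------
  col 0: (0 - 0 borrow-in) - 1 → borrow from next column: (0+2) - 1 = 1, borrow out 1
  col 1: (1 - 1 borrow-in) - 0 → 0 - 0 = 0, borrow out 0
  col 2: (0 - 0 borrow-in) - 0 → 0 - 0 = 0, borrow out 0
  col 3: (0 - 0 borrow-in) - 1 → borrow from next column: (0+2) - 1 = 1, borrow out 1
  col 4: (0 - 1 borrow-in) - 0 → borrow from next column: (-1+2) - 0 = 1, borrow out 1
  col 5: (0 - 1 borrow-in) - 0 → borrow from next column: (-1+2) - 0 = 1, borrow out 1
  col 6: (0 - 1 borrow-in) - 1 → borrow from next column: (-1+2) - 1 = 0, borrow out 1
  col 7: (0 - 1 borrow-in) - 1 → borrow from next column: (-1+2) - 1 = 0, borrow out 1
  col 8: (1 - 1 borrow-in) - 1 → borrow from next column: (0+2) - 1 = 1, borrow out 1
  col 9: (1 - 1 borrow-in) - 0 → 0 - 0 = 0, borrow out 0
Reading bits MSB→LSB: 0100111001
Strip leading zeros: 100111001
= 100111001


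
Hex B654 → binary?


Each hex digit → 4 binary bits:
  B = 1011
  6 = 0110
  5 = 0101
  4 = 0100
Concatenate: 1011 0110 0101 0100
= 1011011001010100


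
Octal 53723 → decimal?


Positional values:
Position 0: 3 × 8^0 = 3
Position 1: 2 × 8^1 = 16
Position 2: 7 × 8^2 = 448
Position 3: 3 × 8^3 = 1536
Position 4: 5 × 8^4 = 20480
Sum = 3 + 16 + 448 + 1536 + 20480
= 22483


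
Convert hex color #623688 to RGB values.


Hex: #623688
R = 62₁₆ = 98
G = 36₁₆ = 54
B = 88₁₆ = 136
= RGB(98, 54, 136)


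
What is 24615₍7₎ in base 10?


Positional values (base 7):
  5 × 7^0 = 5 × 1 = 5
  1 × 7^1 = 1 × 7 = 7
  6 × 7^2 = 6 × 49 = 294
  4 × 7^3 = 4 × 343 = 1372
  2 × 7^4 = 2 × 2401 = 4802
Sum = 5 + 7 + 294 + 1372 + 4802
= 6480


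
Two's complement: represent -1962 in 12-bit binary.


Original: 011110101010
Step 1 - Invert all bits: 100001010101
Step 2 - Add 1: 100001010101 + 1
= 100001010110 (represents -1962)


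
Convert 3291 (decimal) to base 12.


Divide by 12 repeatedly:
3291 ÷ 12 = 274 remainder 3
274 ÷ 12 = 22 remainder 10
22 ÷ 12 = 1 remainder 10
1 ÷ 12 = 0 remainder 1
Reading remainders bottom-up:
= 1AA3


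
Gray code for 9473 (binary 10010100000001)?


Binary: 10010100000001
Gray code: G = B XOR (B >> 1)
B >> 1 = 01001010000000
10010100000001 XOR 01001010000000:
  1 XOR 0 = 1
  0 XOR 1 = 1
  0 XOR 0 = 0
  1 XOR 0 = 1
  0 XOR 1 = 1
  1 XOR 0 = 1
  0 XOR 1 = 1
  0 XOR 0 = 0
  0 XOR 0 = 0
  0 XOR 0 = 0
  0 XOR 0 = 0
  0 XOR 0 = 0
  0 XOR 0 = 0
  1 XOR 0 = 1
= 11011110000001


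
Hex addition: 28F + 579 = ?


Align and add column by column (LSB to MSB, each column mod 16 with carry):
  028F
+ 0579
  ----
  col 0: F(15) + 9(9) + 0 (carry in) = 24 → 8(8), carry out 1
  col 1: 8(8) + 7(7) + 1 (carry in) = 16 → 0(0), carry out 1
  col 2: 2(2) + 5(5) + 1 (carry in) = 8 → 8(8), carry out 0
  col 3: 0(0) + 0(0) + 0 (carry in) = 0 → 0(0), carry out 0
Reading digits MSB→LSB: 0808
Strip leading zeros: 808
= 0x808


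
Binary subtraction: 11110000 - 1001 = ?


Align and subtract column by column (LSB to MSB, borrowing when needed):
  11110000
- 00001001
  --------
  col 0: (0 - 0 borrow-in) - 1 → borrow from next column: (0+2) - 1 = 1, borrow out 1
  col 1: (0 - 1 borrow-in) - 0 → borrow from next column: (-1+2) - 0 = 1, borrow out 1
  col 2: (0 - 1 borrow-in) - 0 → borrow from next column: (-1+2) - 0 = 1, borrow out 1
  col 3: (0 - 1 borrow-in) - 1 → borrow from next column: (-1+2) - 1 = 0, borrow out 1
  col 4: (1 - 1 borrow-in) - 0 → 0 - 0 = 0, borrow out 0
  col 5: (1 - 0 borrow-in) - 0 → 1 - 0 = 1, borrow out 0
  col 6: (1 - 0 borrow-in) - 0 → 1 - 0 = 1, borrow out 0
  col 7: (1 - 0 borrow-in) - 0 → 1 - 0 = 1, borrow out 0
Reading bits MSB→LSB: 11100111
Strip leading zeros: 11100111
= 11100111


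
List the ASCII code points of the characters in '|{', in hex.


String: '|{'  (2 characters)
Per-character ASCII lookup:
  '|': special character: '|' = 124 → 0x7C
  '{': special character: '{' = 123 → 0x7B
= 0x7C 0x7B


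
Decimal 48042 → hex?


Divide by 16 repeatedly:
48042 ÷ 16 = 3002 remainder 10 (A)
3002 ÷ 16 = 187 remainder 10 (A)
187 ÷ 16 = 11 remainder 11 (B)
11 ÷ 16 = 0 remainder 11 (B)
Reading remainders bottom-up:
= 0xBBAA


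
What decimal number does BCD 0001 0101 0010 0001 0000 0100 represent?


Each 4-bit group → digit:
  0001 → 1
  0101 → 5
  0010 → 2
  0001 → 1
  0000 → 0
  0100 → 4
= 152104


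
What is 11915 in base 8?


Divide by 8 repeatedly:
11915 ÷ 8 = 1489 remainder 3
1489 ÷ 8 = 186 remainder 1
186 ÷ 8 = 23 remainder 2
23 ÷ 8 = 2 remainder 7
2 ÷ 8 = 0 remainder 2
Reading remainders bottom-up:
= 0o27213


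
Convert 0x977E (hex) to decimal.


Positional values:
Position 0: E × 16^0 = 14 × 1 = 14
Position 1: 7 × 16^1 = 7 × 16 = 112
Position 2: 7 × 16^2 = 7 × 256 = 1792
Position 3: 9 × 16^3 = 9 × 4096 = 36864
Sum = 14 + 112 + 1792 + 36864
= 38782


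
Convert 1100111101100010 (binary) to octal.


Group into 3-bit groups: 001100111101100010
  001 = 1
  100 = 4
  111 = 7
  101 = 5
  100 = 4
  010 = 2
= 0o147542


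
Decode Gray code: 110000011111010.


Gray code: 110000011111010
MSB stays the same: 1
Each subsequent bit = prev_binary XOR current_gray:
  B[1] = 1 XOR 1 = 0
  B[2] = 0 XOR 0 = 0
  B[3] = 0 XOR 0 = 0
  B[4] = 0 XOR 0 = 0
  B[5] = 0 XOR 0 = 0
  B[6] = 0 XOR 0 = 0
  B[7] = 0 XOR 1 = 1
  B[8] = 1 XOR 1 = 0
  B[9] = 0 XOR 1 = 1
  B[10] = 1 XOR 1 = 0
  B[11] = 0 XOR 1 = 1
  B[12] = 1 XOR 0 = 1
  B[13] = 1 XOR 1 = 0
  B[14] = 0 XOR 0 = 0
= 100000010101100 (16556 decimal)


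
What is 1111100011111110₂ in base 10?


Positional values:
Bit 1: 1 × 2^1 = 2
Bit 2: 1 × 2^2 = 4
Bit 3: 1 × 2^3 = 8
Bit 4: 1 × 2^4 = 16
Bit 5: 1 × 2^5 = 32
Bit 6: 1 × 2^6 = 64
Bit 7: 1 × 2^7 = 128
Bit 11: 1 × 2^11 = 2048
Bit 12: 1 × 2^12 = 4096
Bit 13: 1 × 2^13 = 8192
Bit 14: 1 × 2^14 = 16384
Bit 15: 1 × 2^15 = 32768
Sum = 2 + 4 + 8 + 16 + 32 + 64 + 128 + 2048 + 4096 + 8192 + 16384 + 32768
= 63742


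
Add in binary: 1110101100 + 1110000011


Align and add column by column (LSB to MSB, carry propagating):
  01110101100
+ 01110000011
  -----------
  col 0: 0 + 1 + 0 (carry in) = 1 → bit 1, carry out 0
  col 1: 0 + 1 + 0 (carry in) = 1 → bit 1, carry out 0
  col 2: 1 + 0 + 0 (carry in) = 1 → bit 1, carry out 0
  col 3: 1 + 0 + 0 (carry in) = 1 → bit 1, carry out 0
  col 4: 0 + 0 + 0 (carry in) = 0 → bit 0, carry out 0
  col 5: 1 + 0 + 0 (carry in) = 1 → bit 1, carry out 0
  col 6: 0 + 0 + 0 (carry in) = 0 → bit 0, carry out 0
  col 7: 1 + 1 + 0 (carry in) = 2 → bit 0, carry out 1
  col 8: 1 + 1 + 1 (carry in) = 3 → bit 1, carry out 1
  col 9: 1 + 1 + 1 (carry in) = 3 → bit 1, carry out 1
  col 10: 0 + 0 + 1 (carry in) = 1 → bit 1, carry out 0
Reading bits MSB→LSB: 11100101111
Strip leading zeros: 11100101111
= 11100101111


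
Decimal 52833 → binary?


Divide by 2 repeatedly:
52833 ÷ 2 = 26416 remainder 1
26416 ÷ 2 = 13208 remainder 0
13208 ÷ 2 = 6604 remainder 0
6604 ÷ 2 = 3302 remainder 0
3302 ÷ 2 = 1651 remainder 0
1651 ÷ 2 = 825 remainder 1
825 ÷ 2 = 412 remainder 1
412 ÷ 2 = 206 remainder 0
206 ÷ 2 = 103 remainder 0
103 ÷ 2 = 51 remainder 1
51 ÷ 2 = 25 remainder 1
25 ÷ 2 = 12 remainder 1
12 ÷ 2 = 6 remainder 0
6 ÷ 2 = 3 remainder 0
3 ÷ 2 = 1 remainder 1
1 ÷ 2 = 0 remainder 1
Reading remainders bottom-up:
= 1100111001100001


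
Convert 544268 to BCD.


Each digit → 4-bit binary:
  5 → 0101
  4 → 0100
  4 → 0100
  2 → 0010
  6 → 0110
  8 → 1000
= 0101 0100 0100 0010 0110 1000


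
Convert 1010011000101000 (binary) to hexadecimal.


Group into 4-bit nibbles: 1010011000101000
  1010 = A
  0110 = 6
  0010 = 2
  1000 = 8
= 0xA628


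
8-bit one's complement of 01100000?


Original: 01100000
Invert all bits:
  bit 0: 0 → 1
  bit 1: 1 → 0
  bit 2: 1 → 0
  bit 3: 0 → 1
  bit 4: 0 → 1
  bit 5: 0 → 1
  bit 6: 0 → 1
  bit 7: 0 → 1
= 10011111


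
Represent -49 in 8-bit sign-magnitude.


Sign bit: 1 (negative)
Magnitude: 49 = 0110001
= 10110001


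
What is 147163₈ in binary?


Each octal digit → 3 binary bits:
  1 = 001
  4 = 100
  7 = 111
  1 = 001
  6 = 110
  3 = 011
Concatenate: 001 100 111 001 110 011
= 001100111001110011


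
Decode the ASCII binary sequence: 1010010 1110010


Codes (binary): 1010010 1110010
Per-code ASCII lookup:
  1010010 = 82  (range 65-90: uppercase, 82 - 65 = 17) → 'R'
  1110010 = 114  (range 97-122: lowercase, 114 - 97 = 17) → 'r'
= 'Rr'


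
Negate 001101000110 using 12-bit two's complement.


Original: 001101000110
Step 1 - Invert all bits: 110010111001
Step 2 - Add 1: 110010111001 + 1
= 110010111010 (represents -838)


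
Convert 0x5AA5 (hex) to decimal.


Positional values:
Position 0: 5 × 16^0 = 5 × 1 = 5
Position 1: A × 16^1 = 10 × 16 = 160
Position 2: A × 16^2 = 10 × 256 = 2560
Position 3: 5 × 16^3 = 5 × 4096 = 20480
Sum = 5 + 160 + 2560 + 20480
= 23205


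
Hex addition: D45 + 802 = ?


Align and add column by column (LSB to MSB, each column mod 16 with carry):
  0D45
+ 0802
  ----
  col 0: 5(5) + 2(2) + 0 (carry in) = 7 → 7(7), carry out 0
  col 1: 4(4) + 0(0) + 0 (carry in) = 4 → 4(4), carry out 0
  col 2: D(13) + 8(8) + 0 (carry in) = 21 → 5(5), carry out 1
  col 3: 0(0) + 0(0) + 1 (carry in) = 1 → 1(1), carry out 0
Reading digits MSB→LSB: 1547
Strip leading zeros: 1547
= 0x1547


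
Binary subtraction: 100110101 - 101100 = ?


Align and subtract column by column (LSB to MSB, borrowing when needed):
  100110101
- 000101100
  ---------
  col 0: (1 - 0 borrow-in) - 0 → 1 - 0 = 1, borrow out 0
  col 1: (0 - 0 borrow-in) - 0 → 0 - 0 = 0, borrow out 0
  col 2: (1 - 0 borrow-in) - 1 → 1 - 1 = 0, borrow out 0
  col 3: (0 - 0 borrow-in) - 1 → borrow from next column: (0+2) - 1 = 1, borrow out 1
  col 4: (1 - 1 borrow-in) - 0 → 0 - 0 = 0, borrow out 0
  col 5: (1 - 0 borrow-in) - 1 → 1 - 1 = 0, borrow out 0
  col 6: (0 - 0 borrow-in) - 0 → 0 - 0 = 0, borrow out 0
  col 7: (0 - 0 borrow-in) - 0 → 0 - 0 = 0, borrow out 0
  col 8: (1 - 0 borrow-in) - 0 → 1 - 0 = 1, borrow out 0
Reading bits MSB→LSB: 100001001
Strip leading zeros: 100001001
= 100001001


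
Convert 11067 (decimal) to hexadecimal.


Divide by 16 repeatedly:
11067 ÷ 16 = 691 remainder 11 (B)
691 ÷ 16 = 43 remainder 3 (3)
43 ÷ 16 = 2 remainder 11 (B)
2 ÷ 16 = 0 remainder 2 (2)
Reading remainders bottom-up:
= 0x2B3B


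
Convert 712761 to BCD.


Each digit → 4-bit binary:
  7 → 0111
  1 → 0001
  2 → 0010
  7 → 0111
  6 → 0110
  1 → 0001
= 0111 0001 0010 0111 0110 0001


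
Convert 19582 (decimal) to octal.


Divide by 8 repeatedly:
19582 ÷ 8 = 2447 remainder 6
2447 ÷ 8 = 305 remainder 7
305 ÷ 8 = 38 remainder 1
38 ÷ 8 = 4 remainder 6
4 ÷ 8 = 0 remainder 4
Reading remainders bottom-up:
= 0o46176


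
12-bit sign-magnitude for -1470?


Sign bit: 1 (negative)
Magnitude: 1470 = 10110111110
= 110110111110


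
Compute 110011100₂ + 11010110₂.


Align and add column by column (LSB to MSB, carry propagating):
  0110011100
+ 0011010110
  ----------
  col 0: 0 + 0 + 0 (carry in) = 0 → bit 0, carry out 0
  col 1: 0 + 1 + 0 (carry in) = 1 → bit 1, carry out 0
  col 2: 1 + 1 + 0 (carry in) = 2 → bit 0, carry out 1
  col 3: 1 + 0 + 1 (carry in) = 2 → bit 0, carry out 1
  col 4: 1 + 1 + 1 (carry in) = 3 → bit 1, carry out 1
  col 5: 0 + 0 + 1 (carry in) = 1 → bit 1, carry out 0
  col 6: 0 + 1 + 0 (carry in) = 1 → bit 1, carry out 0
  col 7: 1 + 1 + 0 (carry in) = 2 → bit 0, carry out 1
  col 8: 1 + 0 + 1 (carry in) = 2 → bit 0, carry out 1
  col 9: 0 + 0 + 1 (carry in) = 1 → bit 1, carry out 0
Reading bits MSB→LSB: 1001110010
Strip leading zeros: 1001110010
= 1001110010
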